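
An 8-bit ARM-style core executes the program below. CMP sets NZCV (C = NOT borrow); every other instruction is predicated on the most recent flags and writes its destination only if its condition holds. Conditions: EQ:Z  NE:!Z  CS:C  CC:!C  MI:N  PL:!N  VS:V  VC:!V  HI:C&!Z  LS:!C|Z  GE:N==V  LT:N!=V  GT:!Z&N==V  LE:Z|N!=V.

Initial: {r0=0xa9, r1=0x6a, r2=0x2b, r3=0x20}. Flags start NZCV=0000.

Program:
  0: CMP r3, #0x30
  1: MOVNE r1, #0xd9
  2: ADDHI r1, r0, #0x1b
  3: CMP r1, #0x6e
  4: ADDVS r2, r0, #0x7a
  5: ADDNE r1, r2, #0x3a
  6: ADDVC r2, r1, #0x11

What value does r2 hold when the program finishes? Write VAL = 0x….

VAL = 0x23

0: ✓ CMP  NZCV=1000
1: ✓ MOVNE  r1←0xd9
2: · ADDHI
3: ✓ CMP  NZCV=0011
4: ✓ ADDVS  r2←0x23
5: ✓ ADDNE  r1←0x5d
6: · ADDVC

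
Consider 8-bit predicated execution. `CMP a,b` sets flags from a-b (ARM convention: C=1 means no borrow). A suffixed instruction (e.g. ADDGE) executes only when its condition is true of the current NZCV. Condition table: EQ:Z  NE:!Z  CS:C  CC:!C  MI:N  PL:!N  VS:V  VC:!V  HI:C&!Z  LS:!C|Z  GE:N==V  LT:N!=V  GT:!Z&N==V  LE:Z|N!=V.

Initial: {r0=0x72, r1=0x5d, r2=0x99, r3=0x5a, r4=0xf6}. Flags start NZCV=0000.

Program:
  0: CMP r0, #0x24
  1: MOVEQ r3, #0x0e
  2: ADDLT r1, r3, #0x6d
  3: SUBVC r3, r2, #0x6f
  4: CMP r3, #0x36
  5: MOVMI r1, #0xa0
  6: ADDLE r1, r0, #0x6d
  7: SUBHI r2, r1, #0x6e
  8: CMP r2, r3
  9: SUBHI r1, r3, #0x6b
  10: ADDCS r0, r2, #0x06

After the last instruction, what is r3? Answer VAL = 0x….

VAL = 0x2a

[0] flags=0010 → (cmp)
[1] flags=0010 EQ?F → skip
[2] flags=0010 LT?F → skip
[3] flags=0010 VC?T → r3=0x2a
[4] flags=1000 → (cmp)
[5] flags=1000 MI?T → r1=0xa0
[6] flags=1000 LE?T → r1=0xdf
[7] flags=1000 HI?F → skip
[8] flags=0011 → (cmp)
[9] flags=0011 HI?T → r1=0xbf
[10] flags=0011 CS?T → r0=0x9f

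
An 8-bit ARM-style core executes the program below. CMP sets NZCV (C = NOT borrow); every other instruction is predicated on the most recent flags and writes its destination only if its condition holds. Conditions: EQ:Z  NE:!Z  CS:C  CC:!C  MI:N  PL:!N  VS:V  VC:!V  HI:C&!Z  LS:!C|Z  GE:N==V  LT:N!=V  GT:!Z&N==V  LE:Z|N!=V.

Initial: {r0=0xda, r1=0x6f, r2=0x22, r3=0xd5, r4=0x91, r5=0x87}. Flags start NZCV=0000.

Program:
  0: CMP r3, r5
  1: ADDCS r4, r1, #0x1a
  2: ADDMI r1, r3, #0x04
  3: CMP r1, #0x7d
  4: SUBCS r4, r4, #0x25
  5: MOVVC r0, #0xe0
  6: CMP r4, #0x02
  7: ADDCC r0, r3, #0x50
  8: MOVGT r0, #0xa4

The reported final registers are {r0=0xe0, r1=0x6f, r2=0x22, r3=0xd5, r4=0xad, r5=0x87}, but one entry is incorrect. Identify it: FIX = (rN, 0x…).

FIX = (r4, 0x89)

[0] flags=0010 → (cmp)
[1] flags=0010 CS?T → r4=0x89
[2] flags=0010 MI?F → skip
[3] flags=1000 → (cmp)
[4] flags=1000 CS?F → skip
[5] flags=1000 VC?T → r0=0xe0
[6] flags=1010 → (cmp)
[7] flags=1010 CC?F → skip
[8] flags=1010 GT?F → skip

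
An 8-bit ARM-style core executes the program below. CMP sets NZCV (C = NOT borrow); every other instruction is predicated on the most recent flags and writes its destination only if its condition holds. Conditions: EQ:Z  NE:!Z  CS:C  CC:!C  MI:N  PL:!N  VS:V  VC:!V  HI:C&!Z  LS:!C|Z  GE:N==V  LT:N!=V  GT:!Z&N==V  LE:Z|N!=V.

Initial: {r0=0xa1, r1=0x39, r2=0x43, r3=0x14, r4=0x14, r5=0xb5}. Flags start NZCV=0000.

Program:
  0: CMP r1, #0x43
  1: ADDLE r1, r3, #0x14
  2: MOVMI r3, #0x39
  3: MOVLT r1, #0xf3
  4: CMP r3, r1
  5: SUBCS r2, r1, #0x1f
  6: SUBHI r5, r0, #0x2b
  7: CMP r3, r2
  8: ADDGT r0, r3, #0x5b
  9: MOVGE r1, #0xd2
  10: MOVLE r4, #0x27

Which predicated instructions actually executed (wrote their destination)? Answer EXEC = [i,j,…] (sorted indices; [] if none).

EXEC = [1,2,3,10]

0: ✓ CMP  NZCV=1000
1: ✓ ADDLE  r1←0x28
2: ✓ MOVMI  r3←0x39
3: ✓ MOVLT  r1←0xf3
4: ✓ CMP  NZCV=0000
5: · SUBCS
6: · SUBHI
7: ✓ CMP  NZCV=1000
8: · ADDGT
9: · MOVGE
10: ✓ MOVLE  r4←0x27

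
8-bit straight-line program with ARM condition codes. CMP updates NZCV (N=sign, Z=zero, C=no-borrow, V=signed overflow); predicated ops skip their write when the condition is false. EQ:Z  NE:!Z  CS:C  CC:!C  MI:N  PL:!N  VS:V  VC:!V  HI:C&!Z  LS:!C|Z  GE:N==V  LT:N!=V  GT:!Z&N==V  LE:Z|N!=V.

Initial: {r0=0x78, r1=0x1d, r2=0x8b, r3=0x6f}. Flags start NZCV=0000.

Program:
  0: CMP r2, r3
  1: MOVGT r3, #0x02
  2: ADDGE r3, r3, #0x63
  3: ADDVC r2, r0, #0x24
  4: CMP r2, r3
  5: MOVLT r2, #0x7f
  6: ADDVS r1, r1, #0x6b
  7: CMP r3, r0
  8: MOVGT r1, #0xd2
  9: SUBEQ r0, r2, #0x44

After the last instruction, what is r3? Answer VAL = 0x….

VAL = 0x6f

0: ✓ CMP  NZCV=0011
1: · MOVGT
2: · ADDGE
3: · ADDVC
4: ✓ CMP  NZCV=0011
5: ✓ MOVLT  r2←0x7f
6: ✓ ADDVS  r1←0x88
7: ✓ CMP  NZCV=1000
8: · MOVGT
9: · SUBEQ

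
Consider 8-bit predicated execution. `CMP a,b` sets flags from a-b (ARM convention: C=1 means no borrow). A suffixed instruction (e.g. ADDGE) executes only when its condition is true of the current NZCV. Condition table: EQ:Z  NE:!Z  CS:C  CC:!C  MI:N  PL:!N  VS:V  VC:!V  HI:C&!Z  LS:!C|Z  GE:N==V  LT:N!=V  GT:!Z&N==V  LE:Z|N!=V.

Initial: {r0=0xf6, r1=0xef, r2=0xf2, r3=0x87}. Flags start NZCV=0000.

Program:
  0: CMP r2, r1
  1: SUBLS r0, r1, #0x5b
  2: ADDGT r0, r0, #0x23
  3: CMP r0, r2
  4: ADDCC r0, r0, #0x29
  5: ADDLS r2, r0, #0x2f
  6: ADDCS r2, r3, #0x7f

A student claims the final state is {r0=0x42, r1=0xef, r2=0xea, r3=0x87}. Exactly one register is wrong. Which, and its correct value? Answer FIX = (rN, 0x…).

[0] flags=0010 → (cmp)
[1] flags=0010 LS?F → skip
[2] flags=0010 GT?T → r0=0x19
[3] flags=0000 → (cmp)
[4] flags=0000 CC?T → r0=0x42
[5] flags=0000 LS?T → r2=0x71
[6] flags=0000 CS?F → skip

FIX = (r2, 0x71)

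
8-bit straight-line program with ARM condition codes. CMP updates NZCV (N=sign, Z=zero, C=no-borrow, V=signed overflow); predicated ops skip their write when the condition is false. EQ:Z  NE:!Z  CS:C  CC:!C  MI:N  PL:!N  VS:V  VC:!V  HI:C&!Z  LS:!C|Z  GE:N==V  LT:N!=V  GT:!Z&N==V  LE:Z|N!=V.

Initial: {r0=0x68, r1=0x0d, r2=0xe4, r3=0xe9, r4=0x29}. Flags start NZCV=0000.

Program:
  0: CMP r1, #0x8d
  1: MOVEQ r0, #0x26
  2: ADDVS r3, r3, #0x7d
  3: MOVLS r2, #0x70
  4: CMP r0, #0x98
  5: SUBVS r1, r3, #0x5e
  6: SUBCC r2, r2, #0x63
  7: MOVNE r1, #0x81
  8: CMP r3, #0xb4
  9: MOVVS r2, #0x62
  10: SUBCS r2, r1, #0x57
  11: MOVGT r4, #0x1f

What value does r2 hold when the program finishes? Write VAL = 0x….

VAL = 0x62

[0] flags=1001 → (cmp)
[1] flags=1001 EQ?F → skip
[2] flags=1001 VS?T → r3=0x66
[3] flags=1001 LS?T → r2=0x70
[4] flags=1001 → (cmp)
[5] flags=1001 VS?T → r1=0x08
[6] flags=1001 CC?T → r2=0x0d
[7] flags=1001 NE?T → r1=0x81
[8] flags=1001 → (cmp)
[9] flags=1001 VS?T → r2=0x62
[10] flags=1001 CS?F → skip
[11] flags=1001 GT?T → r4=0x1f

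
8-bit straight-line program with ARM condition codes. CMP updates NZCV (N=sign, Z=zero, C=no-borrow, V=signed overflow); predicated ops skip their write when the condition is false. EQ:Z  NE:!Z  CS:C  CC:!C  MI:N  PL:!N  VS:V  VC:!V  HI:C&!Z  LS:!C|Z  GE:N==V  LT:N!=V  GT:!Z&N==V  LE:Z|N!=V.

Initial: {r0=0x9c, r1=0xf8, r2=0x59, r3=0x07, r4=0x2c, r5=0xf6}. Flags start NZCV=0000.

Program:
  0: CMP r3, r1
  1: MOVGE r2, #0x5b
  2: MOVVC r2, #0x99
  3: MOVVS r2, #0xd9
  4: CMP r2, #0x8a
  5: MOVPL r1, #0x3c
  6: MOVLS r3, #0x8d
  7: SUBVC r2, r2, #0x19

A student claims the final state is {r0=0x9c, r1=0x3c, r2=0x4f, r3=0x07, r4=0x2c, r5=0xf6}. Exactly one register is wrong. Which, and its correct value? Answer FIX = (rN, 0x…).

[0] flags=0000 → (cmp)
[1] flags=0000 GE?T → r2=0x5b
[2] flags=0000 VC?T → r2=0x99
[3] flags=0000 VS?F → skip
[4] flags=0010 → (cmp)
[5] flags=0010 PL?T → r1=0x3c
[6] flags=0010 LS?F → skip
[7] flags=0010 VC?T → r2=0x80

FIX = (r2, 0x80)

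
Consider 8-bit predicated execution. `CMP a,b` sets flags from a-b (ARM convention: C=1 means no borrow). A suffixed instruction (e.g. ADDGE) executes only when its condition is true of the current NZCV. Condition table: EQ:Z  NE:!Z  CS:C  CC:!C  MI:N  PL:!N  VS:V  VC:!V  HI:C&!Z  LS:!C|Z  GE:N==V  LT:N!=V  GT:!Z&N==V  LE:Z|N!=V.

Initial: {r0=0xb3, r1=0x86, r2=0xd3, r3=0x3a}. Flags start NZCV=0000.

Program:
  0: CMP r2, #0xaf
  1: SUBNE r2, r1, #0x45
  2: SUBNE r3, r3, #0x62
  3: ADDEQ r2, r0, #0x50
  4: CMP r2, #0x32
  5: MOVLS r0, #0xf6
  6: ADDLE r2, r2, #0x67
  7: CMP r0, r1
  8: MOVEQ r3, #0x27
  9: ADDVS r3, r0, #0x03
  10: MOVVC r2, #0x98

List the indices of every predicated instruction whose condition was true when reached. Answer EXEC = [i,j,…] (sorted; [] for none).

0: ✓ CMP  NZCV=0010
1: ✓ SUBNE  r2←0x41
2: ✓ SUBNE  r3←0xd8
3: · ADDEQ
4: ✓ CMP  NZCV=0010
5: · MOVLS
6: · ADDLE
7: ✓ CMP  NZCV=0010
8: · MOVEQ
9: · ADDVS
10: ✓ MOVVC  r2←0x98

EXEC = [1,2,10]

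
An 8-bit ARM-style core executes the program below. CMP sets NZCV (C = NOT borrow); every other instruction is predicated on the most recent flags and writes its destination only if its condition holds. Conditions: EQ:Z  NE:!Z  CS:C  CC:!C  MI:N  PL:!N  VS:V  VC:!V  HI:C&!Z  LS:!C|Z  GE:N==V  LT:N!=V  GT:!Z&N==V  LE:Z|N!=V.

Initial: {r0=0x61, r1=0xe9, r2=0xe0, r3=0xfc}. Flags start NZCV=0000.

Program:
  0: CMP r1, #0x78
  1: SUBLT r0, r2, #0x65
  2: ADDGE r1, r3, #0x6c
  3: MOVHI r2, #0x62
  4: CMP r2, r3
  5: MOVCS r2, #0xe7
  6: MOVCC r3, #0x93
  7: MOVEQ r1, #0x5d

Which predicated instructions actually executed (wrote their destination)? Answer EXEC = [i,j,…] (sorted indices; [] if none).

0: ✓ CMP  NZCV=0011
1: ✓ SUBLT  r0←0x7b
2: · ADDGE
3: ✓ MOVHI  r2←0x62
4: ✓ CMP  NZCV=0000
5: · MOVCS
6: ✓ MOVCC  r3←0x93
7: · MOVEQ

EXEC = [1,3,6]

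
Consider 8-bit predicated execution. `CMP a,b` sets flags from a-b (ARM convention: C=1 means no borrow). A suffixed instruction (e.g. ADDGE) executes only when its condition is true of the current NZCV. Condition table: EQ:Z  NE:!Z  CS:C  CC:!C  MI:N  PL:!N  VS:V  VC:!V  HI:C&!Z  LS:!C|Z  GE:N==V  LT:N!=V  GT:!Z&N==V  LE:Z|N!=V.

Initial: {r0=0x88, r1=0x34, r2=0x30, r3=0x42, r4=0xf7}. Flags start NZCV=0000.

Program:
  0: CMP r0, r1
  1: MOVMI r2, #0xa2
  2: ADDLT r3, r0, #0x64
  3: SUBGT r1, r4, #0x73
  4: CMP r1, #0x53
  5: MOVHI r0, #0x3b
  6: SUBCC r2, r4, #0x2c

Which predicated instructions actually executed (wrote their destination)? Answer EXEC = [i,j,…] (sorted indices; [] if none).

0: ✓ CMP  NZCV=0011
1: · MOVMI
2: ✓ ADDLT  r3←0xec
3: · SUBGT
4: ✓ CMP  NZCV=1000
5: · MOVHI
6: ✓ SUBCC  r2←0xcb

EXEC = [2,6]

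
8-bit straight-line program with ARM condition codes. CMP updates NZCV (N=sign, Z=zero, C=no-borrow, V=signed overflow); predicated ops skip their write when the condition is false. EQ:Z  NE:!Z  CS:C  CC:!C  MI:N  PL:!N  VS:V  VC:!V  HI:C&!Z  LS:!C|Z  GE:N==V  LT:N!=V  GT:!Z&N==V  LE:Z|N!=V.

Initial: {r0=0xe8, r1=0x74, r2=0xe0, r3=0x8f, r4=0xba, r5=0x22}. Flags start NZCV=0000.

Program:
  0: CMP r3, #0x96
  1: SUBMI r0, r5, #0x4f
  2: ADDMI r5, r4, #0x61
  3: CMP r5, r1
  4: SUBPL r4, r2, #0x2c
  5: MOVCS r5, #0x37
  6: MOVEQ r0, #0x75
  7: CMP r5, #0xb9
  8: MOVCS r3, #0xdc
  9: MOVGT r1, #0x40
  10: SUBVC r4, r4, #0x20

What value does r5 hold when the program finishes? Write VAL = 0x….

VAL = 0x1b

0: ✓ CMP  NZCV=1000
1: ✓ SUBMI  r0←0xd3
2: ✓ ADDMI  r5←0x1b
3: ✓ CMP  NZCV=1000
4: · SUBPL
5: · MOVCS
6: · MOVEQ
7: ✓ CMP  NZCV=0000
8: · MOVCS
9: ✓ MOVGT  r1←0x40
10: ✓ SUBVC  r4←0x9a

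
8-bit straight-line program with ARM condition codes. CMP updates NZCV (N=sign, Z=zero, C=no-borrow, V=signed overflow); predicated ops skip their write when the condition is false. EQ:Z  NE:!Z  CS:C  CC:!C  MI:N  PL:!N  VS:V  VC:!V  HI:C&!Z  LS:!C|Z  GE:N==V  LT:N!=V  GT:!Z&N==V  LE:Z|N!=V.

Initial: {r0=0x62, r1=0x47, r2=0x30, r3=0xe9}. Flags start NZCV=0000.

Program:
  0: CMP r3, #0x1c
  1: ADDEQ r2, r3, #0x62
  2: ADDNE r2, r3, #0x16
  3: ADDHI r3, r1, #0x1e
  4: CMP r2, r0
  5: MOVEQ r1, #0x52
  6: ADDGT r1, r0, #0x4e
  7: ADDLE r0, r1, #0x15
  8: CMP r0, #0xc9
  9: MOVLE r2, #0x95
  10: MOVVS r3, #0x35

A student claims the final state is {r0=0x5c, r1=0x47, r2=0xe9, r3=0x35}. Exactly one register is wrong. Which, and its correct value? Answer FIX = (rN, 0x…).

0: ✓ CMP  NZCV=1010
1: · ADDEQ
2: ✓ ADDNE  r2←0xff
3: ✓ ADDHI  r3←0x65
4: ✓ CMP  NZCV=1010
5: · MOVEQ
6: · ADDGT
7: ✓ ADDLE  r0←0x5c
8: ✓ CMP  NZCV=1001
9: · MOVLE
10: ✓ MOVVS  r3←0x35

FIX = (r2, 0xff)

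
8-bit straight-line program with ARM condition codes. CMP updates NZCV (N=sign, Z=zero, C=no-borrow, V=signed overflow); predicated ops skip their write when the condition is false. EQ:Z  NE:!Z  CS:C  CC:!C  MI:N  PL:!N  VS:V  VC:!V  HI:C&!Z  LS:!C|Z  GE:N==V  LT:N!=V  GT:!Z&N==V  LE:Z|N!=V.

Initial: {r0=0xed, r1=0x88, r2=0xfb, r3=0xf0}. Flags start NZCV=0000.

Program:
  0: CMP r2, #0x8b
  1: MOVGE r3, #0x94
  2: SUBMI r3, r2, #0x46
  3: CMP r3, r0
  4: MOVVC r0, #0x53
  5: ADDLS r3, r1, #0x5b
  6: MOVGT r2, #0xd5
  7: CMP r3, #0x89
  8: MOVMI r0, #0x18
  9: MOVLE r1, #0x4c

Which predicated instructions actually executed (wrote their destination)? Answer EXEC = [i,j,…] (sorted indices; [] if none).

0: ✓ CMP  NZCV=0010
1: ✓ MOVGE  r3←0x94
2: · SUBMI
3: ✓ CMP  NZCV=1000
4: ✓ MOVVC  r0←0x53
5: ✓ ADDLS  r3←0xe3
6: · MOVGT
7: ✓ CMP  NZCV=0010
8: · MOVMI
9: · MOVLE

EXEC = [1,4,5]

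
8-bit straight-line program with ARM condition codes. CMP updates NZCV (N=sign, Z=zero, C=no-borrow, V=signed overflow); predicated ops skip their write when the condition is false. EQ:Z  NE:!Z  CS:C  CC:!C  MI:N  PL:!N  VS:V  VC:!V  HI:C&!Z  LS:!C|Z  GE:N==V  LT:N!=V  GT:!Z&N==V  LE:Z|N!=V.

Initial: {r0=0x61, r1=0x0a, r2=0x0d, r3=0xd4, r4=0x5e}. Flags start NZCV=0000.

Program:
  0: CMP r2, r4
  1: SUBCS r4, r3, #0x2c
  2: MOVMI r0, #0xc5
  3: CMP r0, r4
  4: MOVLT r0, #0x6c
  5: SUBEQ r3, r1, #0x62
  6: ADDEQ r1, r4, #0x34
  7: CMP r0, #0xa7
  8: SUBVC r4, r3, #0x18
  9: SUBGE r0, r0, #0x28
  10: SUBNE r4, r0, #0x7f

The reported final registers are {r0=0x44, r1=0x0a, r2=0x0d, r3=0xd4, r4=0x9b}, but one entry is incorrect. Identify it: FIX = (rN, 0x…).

FIX = (r4, 0xc5)

0: ✓ CMP  NZCV=1000
1: · SUBCS
2: ✓ MOVMI  r0←0xc5
3: ✓ CMP  NZCV=0011
4: ✓ MOVLT  r0←0x6c
5: · SUBEQ
6: · ADDEQ
7: ✓ CMP  NZCV=1001
8: · SUBVC
9: ✓ SUBGE  r0←0x44
10: ✓ SUBNE  r4←0xc5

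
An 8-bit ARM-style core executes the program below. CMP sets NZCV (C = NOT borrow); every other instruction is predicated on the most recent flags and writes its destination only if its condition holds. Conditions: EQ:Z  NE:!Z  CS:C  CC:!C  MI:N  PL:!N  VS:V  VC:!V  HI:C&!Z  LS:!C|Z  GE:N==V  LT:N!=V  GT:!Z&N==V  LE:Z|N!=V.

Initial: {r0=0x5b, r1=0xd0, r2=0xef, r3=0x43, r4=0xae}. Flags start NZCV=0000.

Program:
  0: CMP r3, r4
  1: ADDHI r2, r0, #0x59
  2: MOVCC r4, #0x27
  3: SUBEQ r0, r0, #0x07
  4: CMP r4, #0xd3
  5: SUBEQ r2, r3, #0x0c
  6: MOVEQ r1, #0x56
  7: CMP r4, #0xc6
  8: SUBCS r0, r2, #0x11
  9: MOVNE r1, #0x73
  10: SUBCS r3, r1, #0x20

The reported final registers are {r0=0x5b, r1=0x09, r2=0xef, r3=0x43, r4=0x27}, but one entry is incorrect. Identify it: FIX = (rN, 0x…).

0: ✓ CMP  NZCV=1001
1: · ADDHI
2: ✓ MOVCC  r4←0x27
3: · SUBEQ
4: ✓ CMP  NZCV=0000
5: · SUBEQ
6: · MOVEQ
7: ✓ CMP  NZCV=0000
8: · SUBCS
9: ✓ MOVNE  r1←0x73
10: · SUBCS

FIX = (r1, 0x73)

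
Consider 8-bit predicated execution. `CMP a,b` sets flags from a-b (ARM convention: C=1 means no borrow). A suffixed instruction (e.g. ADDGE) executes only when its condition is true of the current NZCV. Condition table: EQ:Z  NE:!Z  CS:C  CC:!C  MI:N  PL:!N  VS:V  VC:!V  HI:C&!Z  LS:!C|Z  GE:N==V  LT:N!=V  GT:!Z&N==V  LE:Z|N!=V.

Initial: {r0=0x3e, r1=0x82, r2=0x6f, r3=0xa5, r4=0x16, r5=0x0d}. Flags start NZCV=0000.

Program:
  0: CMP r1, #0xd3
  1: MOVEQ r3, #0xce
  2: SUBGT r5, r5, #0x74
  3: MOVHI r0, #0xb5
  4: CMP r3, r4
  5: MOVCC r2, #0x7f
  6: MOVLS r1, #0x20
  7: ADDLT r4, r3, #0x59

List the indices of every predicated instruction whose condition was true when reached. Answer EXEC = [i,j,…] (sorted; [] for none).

0: ✓ CMP  NZCV=1000
1: · MOVEQ
2: · SUBGT
3: · MOVHI
4: ✓ CMP  NZCV=1010
5: · MOVCC
6: · MOVLS
7: ✓ ADDLT  r4←0xfe

EXEC = [7]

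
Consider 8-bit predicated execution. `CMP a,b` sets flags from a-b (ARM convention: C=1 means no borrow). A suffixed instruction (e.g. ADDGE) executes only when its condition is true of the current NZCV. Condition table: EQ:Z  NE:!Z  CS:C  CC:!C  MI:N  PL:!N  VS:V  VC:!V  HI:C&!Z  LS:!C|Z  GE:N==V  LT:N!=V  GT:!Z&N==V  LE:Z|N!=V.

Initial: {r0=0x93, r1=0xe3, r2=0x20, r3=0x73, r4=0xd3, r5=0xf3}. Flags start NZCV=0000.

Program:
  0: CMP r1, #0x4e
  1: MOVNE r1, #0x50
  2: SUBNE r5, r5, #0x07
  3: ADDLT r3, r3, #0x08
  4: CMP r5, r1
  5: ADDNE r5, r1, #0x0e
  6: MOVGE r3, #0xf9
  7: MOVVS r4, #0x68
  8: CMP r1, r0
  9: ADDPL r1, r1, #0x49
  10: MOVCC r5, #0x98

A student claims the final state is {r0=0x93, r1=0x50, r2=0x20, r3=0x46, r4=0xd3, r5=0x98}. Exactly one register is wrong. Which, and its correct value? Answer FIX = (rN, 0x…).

[0] flags=1010 → (cmp)
[1] flags=1010 NE?T → r1=0x50
[2] flags=1010 NE?T → r5=0xec
[3] flags=1010 LT?T → r3=0x7b
[4] flags=1010 → (cmp)
[5] flags=1010 NE?T → r5=0x5e
[6] flags=1010 GE?F → skip
[7] flags=1010 VS?F → skip
[8] flags=1001 → (cmp)
[9] flags=1001 PL?F → skip
[10] flags=1001 CC?T → r5=0x98

FIX = (r3, 0x7b)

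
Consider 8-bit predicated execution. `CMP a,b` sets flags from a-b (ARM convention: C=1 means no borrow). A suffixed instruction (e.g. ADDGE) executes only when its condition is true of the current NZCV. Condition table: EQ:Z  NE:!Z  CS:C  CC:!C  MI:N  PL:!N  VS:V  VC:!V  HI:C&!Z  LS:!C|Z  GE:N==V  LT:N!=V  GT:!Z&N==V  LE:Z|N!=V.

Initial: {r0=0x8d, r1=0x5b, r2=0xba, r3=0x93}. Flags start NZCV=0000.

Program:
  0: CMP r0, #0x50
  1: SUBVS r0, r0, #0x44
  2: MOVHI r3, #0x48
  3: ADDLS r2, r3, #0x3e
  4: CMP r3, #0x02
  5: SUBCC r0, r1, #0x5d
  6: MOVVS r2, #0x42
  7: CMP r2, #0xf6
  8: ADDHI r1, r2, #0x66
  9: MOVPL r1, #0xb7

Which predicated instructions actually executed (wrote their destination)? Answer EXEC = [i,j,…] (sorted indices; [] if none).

[0] flags=0011 → (cmp)
[1] flags=0011 VS?T → r0=0x49
[2] flags=0011 HI?T → r3=0x48
[3] flags=0011 LS?F → skip
[4] flags=0010 → (cmp)
[5] flags=0010 CC?F → skip
[6] flags=0010 VS?F → skip
[7] flags=1000 → (cmp)
[8] flags=1000 HI?F → skip
[9] flags=1000 PL?F → skip

EXEC = [1,2]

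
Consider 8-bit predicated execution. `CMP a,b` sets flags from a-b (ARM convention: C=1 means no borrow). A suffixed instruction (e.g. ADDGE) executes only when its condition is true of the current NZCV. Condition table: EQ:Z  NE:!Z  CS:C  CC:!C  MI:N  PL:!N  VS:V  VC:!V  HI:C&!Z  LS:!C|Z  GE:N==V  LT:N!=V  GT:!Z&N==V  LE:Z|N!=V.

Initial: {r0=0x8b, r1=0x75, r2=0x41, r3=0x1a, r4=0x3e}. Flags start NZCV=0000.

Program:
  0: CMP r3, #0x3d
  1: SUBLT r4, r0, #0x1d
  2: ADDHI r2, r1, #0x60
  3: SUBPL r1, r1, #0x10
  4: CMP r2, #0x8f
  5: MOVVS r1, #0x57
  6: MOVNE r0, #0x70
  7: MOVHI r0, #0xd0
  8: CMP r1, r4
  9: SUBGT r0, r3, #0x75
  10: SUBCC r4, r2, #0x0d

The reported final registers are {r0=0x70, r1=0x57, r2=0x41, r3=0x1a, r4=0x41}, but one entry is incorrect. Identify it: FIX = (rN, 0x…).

FIX = (r4, 0x34)

0: ✓ CMP  NZCV=1000
1: ✓ SUBLT  r4←0x6e
2: · ADDHI
3: · SUBPL
4: ✓ CMP  NZCV=1001
5: ✓ MOVVS  r1←0x57
6: ✓ MOVNE  r0←0x70
7: · MOVHI
8: ✓ CMP  NZCV=1000
9: · SUBGT
10: ✓ SUBCC  r4←0x34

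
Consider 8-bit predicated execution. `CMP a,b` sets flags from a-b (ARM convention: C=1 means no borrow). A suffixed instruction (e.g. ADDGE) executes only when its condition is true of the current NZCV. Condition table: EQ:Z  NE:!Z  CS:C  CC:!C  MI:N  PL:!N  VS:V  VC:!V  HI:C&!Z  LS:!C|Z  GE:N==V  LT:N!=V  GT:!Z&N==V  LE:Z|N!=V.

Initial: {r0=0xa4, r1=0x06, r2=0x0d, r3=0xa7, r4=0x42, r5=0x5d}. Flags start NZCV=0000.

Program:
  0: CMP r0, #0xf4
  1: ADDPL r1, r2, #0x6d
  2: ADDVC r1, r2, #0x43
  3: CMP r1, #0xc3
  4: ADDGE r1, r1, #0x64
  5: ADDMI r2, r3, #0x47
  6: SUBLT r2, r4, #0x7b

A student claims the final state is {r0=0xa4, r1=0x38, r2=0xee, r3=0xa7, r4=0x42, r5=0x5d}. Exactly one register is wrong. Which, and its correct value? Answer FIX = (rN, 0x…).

FIX = (r1, 0xb4)

0: ✓ CMP  NZCV=1000
1: · ADDPL
2: ✓ ADDVC  r1←0x50
3: ✓ CMP  NZCV=1001
4: ✓ ADDGE  r1←0xb4
5: ✓ ADDMI  r2←0xee
6: · SUBLT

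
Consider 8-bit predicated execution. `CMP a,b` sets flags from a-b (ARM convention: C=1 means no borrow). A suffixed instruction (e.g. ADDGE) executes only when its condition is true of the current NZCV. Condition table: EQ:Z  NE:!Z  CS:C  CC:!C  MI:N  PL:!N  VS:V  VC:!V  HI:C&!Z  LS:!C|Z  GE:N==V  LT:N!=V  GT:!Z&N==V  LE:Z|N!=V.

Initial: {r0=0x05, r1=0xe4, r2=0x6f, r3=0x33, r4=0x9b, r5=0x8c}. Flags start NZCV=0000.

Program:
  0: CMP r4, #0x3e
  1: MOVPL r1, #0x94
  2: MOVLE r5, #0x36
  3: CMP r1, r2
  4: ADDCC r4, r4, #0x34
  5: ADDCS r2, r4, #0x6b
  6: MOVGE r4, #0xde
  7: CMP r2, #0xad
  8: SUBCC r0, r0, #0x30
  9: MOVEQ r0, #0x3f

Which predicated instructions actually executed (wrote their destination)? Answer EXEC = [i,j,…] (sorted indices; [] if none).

EXEC = [1,2,5,8]

[0] flags=0011 → (cmp)
[1] flags=0011 PL?T → r1=0x94
[2] flags=0011 LE?T → r5=0x36
[3] flags=0011 → (cmp)
[4] flags=0011 CC?F → skip
[5] flags=0011 CS?T → r2=0x06
[6] flags=0011 GE?F → skip
[7] flags=0000 → (cmp)
[8] flags=0000 CC?T → r0=0xd5
[9] flags=0000 EQ?F → skip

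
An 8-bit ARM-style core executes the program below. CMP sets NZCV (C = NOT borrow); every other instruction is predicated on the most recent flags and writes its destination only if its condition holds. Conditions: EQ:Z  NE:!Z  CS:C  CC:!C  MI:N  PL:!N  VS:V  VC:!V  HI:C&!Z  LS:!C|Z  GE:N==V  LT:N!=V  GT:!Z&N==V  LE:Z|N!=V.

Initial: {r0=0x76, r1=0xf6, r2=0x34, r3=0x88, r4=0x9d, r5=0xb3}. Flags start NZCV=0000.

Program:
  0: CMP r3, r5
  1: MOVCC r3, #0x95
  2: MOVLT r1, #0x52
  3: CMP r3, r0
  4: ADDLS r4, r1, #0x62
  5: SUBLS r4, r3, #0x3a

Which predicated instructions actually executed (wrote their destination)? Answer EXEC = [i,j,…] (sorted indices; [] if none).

EXEC = [1,2]

0: ✓ CMP  NZCV=1000
1: ✓ MOVCC  r3←0x95
2: ✓ MOVLT  r1←0x52
3: ✓ CMP  NZCV=0011
4: · ADDLS
5: · SUBLS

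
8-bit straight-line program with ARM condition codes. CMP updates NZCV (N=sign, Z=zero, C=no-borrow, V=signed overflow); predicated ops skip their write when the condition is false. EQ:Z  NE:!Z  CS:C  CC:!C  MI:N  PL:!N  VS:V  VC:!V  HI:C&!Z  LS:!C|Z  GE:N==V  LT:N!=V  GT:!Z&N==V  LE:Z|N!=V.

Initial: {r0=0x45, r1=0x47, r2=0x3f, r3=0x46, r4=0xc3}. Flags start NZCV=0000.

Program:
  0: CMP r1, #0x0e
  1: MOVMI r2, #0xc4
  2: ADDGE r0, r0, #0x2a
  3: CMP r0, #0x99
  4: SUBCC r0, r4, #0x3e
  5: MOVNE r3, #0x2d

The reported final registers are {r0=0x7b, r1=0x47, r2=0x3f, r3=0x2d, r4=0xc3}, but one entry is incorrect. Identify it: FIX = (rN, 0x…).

FIX = (r0, 0x85)

0: ✓ CMP  NZCV=0010
1: · MOVMI
2: ✓ ADDGE  r0←0x6f
3: ✓ CMP  NZCV=1001
4: ✓ SUBCC  r0←0x85
5: ✓ MOVNE  r3←0x2d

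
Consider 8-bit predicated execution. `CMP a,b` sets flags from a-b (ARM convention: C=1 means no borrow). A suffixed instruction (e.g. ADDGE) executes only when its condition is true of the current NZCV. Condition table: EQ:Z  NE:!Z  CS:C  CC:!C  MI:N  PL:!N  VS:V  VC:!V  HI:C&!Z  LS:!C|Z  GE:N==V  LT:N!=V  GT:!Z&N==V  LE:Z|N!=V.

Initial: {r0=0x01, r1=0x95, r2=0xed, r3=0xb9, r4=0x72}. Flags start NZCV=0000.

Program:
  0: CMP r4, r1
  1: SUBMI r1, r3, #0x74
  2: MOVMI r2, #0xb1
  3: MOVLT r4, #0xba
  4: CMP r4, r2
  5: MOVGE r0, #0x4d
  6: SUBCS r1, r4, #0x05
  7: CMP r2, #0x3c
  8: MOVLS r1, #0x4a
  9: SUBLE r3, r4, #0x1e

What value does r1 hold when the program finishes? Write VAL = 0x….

VAL = 0x45

0: ✓ CMP  NZCV=1001
1: ✓ SUBMI  r1←0x45
2: ✓ MOVMI  r2←0xb1
3: · MOVLT
4: ✓ CMP  NZCV=1001
5: ✓ MOVGE  r0←0x4d
6: · SUBCS
7: ✓ CMP  NZCV=0011
8: · MOVLS
9: ✓ SUBLE  r3←0x54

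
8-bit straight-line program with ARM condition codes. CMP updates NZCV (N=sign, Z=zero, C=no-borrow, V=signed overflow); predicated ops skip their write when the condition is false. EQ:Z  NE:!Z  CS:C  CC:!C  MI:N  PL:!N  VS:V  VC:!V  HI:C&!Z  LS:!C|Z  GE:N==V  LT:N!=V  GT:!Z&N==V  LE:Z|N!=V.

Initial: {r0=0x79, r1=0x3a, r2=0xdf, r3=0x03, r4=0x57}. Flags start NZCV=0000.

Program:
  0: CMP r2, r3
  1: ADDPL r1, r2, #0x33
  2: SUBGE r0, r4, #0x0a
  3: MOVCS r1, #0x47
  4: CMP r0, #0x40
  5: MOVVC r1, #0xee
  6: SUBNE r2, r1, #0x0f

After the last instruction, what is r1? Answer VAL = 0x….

VAL = 0xee

0: ✓ CMP  NZCV=1010
1: · ADDPL
2: · SUBGE
3: ✓ MOVCS  r1←0x47
4: ✓ CMP  NZCV=0010
5: ✓ MOVVC  r1←0xee
6: ✓ SUBNE  r2←0xdf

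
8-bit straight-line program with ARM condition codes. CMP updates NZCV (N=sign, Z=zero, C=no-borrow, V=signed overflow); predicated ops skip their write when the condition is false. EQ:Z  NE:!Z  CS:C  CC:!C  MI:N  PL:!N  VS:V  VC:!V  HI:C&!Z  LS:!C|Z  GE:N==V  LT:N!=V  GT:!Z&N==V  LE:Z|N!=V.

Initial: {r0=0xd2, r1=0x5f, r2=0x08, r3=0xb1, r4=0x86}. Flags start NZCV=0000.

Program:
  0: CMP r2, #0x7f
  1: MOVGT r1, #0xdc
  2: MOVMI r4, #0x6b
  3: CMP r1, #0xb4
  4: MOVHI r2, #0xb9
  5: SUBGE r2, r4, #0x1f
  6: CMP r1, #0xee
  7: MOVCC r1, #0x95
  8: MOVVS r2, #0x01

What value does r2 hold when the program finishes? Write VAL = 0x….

VAL = 0x4c

[0] flags=1000 → (cmp)
[1] flags=1000 GT?F → skip
[2] flags=1000 MI?T → r4=0x6b
[3] flags=1001 → (cmp)
[4] flags=1001 HI?F → skip
[5] flags=1001 GE?T → r2=0x4c
[6] flags=0000 → (cmp)
[7] flags=0000 CC?T → r1=0x95
[8] flags=0000 VS?F → skip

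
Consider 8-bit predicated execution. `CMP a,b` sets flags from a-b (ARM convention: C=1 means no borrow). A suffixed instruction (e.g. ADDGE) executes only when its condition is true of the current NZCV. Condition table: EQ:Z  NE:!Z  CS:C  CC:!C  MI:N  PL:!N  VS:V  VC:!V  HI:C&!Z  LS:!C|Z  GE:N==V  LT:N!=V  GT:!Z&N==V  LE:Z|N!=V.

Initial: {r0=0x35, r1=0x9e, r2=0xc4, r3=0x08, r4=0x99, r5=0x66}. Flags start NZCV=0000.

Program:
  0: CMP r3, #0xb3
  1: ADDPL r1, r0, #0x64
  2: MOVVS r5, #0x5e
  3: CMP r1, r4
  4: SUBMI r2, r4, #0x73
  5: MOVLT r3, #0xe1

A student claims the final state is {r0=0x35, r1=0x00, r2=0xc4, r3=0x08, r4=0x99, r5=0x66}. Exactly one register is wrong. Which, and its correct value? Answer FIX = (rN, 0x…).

0: ✓ CMP  NZCV=0000
1: ✓ ADDPL  r1←0x99
2: · MOVVS
3: ✓ CMP  NZCV=0110
4: · SUBMI
5: · MOVLT

FIX = (r1, 0x99)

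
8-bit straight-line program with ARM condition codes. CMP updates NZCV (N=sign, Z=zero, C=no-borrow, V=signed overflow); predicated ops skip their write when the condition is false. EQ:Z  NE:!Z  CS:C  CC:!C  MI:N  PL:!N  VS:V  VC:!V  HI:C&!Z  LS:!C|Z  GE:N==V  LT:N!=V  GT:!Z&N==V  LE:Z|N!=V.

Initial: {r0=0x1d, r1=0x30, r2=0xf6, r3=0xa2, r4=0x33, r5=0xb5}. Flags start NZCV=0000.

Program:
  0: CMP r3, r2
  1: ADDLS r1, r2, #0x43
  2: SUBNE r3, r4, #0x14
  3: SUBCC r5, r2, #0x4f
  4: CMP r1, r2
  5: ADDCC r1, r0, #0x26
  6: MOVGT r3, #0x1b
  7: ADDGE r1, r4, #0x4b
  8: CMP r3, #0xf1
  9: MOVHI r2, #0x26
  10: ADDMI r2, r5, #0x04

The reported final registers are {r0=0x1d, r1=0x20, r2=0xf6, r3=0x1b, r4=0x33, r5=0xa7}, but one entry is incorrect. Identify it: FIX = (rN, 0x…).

0: ✓ CMP  NZCV=1000
1: ✓ ADDLS  r1←0x39
2: ✓ SUBNE  r3←0x1f
3: ✓ SUBCC  r5←0xa7
4: ✓ CMP  NZCV=0000
5: ✓ ADDCC  r1←0x43
6: ✓ MOVGT  r3←0x1b
7: ✓ ADDGE  r1←0x7e
8: ✓ CMP  NZCV=0000
9: · MOVHI
10: · ADDMI

FIX = (r1, 0x7e)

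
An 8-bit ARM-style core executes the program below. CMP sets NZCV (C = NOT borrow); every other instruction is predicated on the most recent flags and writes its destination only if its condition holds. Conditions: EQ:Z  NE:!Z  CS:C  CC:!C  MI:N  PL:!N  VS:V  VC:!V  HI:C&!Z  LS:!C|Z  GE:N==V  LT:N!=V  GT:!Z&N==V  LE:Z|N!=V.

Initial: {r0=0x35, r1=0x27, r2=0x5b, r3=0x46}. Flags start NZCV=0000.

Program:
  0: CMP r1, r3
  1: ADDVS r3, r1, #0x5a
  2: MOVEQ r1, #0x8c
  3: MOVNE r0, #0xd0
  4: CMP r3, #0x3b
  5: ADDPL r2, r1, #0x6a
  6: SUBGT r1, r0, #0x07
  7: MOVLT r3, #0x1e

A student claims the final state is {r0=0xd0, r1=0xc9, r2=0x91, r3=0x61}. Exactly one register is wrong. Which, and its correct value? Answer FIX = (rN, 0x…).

0: ✓ CMP  NZCV=1000
1: · ADDVS
2: · MOVEQ
3: ✓ MOVNE  r0←0xd0
4: ✓ CMP  NZCV=0010
5: ✓ ADDPL  r2←0x91
6: ✓ SUBGT  r1←0xc9
7: · MOVLT

FIX = (r3, 0x46)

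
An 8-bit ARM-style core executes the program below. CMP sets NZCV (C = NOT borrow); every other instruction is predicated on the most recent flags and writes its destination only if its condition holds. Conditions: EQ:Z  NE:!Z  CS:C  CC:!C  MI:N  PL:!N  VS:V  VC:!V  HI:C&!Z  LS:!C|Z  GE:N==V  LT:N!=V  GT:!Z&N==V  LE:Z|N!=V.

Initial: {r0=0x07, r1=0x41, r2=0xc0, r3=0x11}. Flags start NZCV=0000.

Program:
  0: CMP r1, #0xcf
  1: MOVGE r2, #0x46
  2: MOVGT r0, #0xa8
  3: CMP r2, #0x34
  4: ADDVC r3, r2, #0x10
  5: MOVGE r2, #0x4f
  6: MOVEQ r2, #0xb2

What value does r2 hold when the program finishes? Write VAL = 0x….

[0] flags=0000 → (cmp)
[1] flags=0000 GE?T → r2=0x46
[2] flags=0000 GT?T → r0=0xa8
[3] flags=0010 → (cmp)
[4] flags=0010 VC?T → r3=0x56
[5] flags=0010 GE?T → r2=0x4f
[6] flags=0010 EQ?F → skip

VAL = 0x4f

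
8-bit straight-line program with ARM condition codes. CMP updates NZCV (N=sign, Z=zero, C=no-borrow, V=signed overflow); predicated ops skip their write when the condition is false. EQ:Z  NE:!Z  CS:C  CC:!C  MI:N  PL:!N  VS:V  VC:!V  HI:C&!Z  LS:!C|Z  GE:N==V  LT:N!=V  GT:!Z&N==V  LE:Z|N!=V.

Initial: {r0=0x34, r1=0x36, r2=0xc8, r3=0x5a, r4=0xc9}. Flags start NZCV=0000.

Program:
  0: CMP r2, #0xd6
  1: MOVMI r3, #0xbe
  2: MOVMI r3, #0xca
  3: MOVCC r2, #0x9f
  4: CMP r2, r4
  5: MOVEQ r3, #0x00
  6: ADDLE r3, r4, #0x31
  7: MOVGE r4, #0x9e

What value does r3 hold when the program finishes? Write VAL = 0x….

[0] flags=1000 → (cmp)
[1] flags=1000 MI?T → r3=0xbe
[2] flags=1000 MI?T → r3=0xca
[3] flags=1000 CC?T → r2=0x9f
[4] flags=1000 → (cmp)
[5] flags=1000 EQ?F → skip
[6] flags=1000 LE?T → r3=0xfa
[7] flags=1000 GE?F → skip

VAL = 0xfa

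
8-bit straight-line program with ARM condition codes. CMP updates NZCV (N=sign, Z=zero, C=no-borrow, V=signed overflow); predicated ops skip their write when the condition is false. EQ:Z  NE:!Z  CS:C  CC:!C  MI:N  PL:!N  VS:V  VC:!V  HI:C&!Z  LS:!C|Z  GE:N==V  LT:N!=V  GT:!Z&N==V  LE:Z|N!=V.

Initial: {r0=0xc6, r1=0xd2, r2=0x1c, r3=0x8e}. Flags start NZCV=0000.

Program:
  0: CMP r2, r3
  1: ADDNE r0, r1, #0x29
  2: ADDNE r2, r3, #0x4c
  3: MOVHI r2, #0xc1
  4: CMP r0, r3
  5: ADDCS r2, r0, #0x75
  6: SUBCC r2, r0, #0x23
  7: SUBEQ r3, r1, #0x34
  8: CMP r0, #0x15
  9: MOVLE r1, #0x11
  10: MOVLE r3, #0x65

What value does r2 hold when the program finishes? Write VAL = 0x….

VAL = 0x70

[0] flags=1001 → (cmp)
[1] flags=1001 NE?T → r0=0xfb
[2] flags=1001 NE?T → r2=0xda
[3] flags=1001 HI?F → skip
[4] flags=0010 → (cmp)
[5] flags=0010 CS?T → r2=0x70
[6] flags=0010 CC?F → skip
[7] flags=0010 EQ?F → skip
[8] flags=1010 → (cmp)
[9] flags=1010 LE?T → r1=0x11
[10] flags=1010 LE?T → r3=0x65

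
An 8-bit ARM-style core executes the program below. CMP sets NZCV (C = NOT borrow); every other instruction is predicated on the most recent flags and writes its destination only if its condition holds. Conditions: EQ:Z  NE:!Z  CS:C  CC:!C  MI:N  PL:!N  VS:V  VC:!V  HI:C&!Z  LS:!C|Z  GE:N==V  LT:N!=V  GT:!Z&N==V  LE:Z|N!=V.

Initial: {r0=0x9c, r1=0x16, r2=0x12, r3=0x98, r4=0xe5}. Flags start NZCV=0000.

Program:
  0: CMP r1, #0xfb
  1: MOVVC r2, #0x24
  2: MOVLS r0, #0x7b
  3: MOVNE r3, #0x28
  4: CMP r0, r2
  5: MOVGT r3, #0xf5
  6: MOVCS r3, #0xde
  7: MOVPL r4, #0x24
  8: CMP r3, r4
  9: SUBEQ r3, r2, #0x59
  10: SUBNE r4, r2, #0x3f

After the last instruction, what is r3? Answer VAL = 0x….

VAL = 0xde

0: ✓ CMP  NZCV=0000
1: ✓ MOVVC  r2←0x24
2: ✓ MOVLS  r0←0x7b
3: ✓ MOVNE  r3←0x28
4: ✓ CMP  NZCV=0010
5: ✓ MOVGT  r3←0xf5
6: ✓ MOVCS  r3←0xde
7: ✓ MOVPL  r4←0x24
8: ✓ CMP  NZCV=1010
9: · SUBEQ
10: ✓ SUBNE  r4←0xe5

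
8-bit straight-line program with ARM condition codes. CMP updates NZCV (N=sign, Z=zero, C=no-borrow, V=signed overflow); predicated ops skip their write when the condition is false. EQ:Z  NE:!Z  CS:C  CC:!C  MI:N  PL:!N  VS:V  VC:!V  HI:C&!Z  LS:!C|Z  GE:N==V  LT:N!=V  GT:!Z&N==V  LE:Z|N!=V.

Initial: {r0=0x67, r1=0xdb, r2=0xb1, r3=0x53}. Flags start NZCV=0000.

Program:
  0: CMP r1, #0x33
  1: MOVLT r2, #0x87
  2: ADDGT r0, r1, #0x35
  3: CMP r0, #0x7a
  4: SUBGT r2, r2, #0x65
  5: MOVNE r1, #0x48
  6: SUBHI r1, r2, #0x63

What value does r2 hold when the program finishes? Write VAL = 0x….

[0] flags=1010 → (cmp)
[1] flags=1010 LT?T → r2=0x87
[2] flags=1010 GT?F → skip
[3] flags=1000 → (cmp)
[4] flags=1000 GT?F → skip
[5] flags=1000 NE?T → r1=0x48
[6] flags=1000 HI?F → skip

VAL = 0x87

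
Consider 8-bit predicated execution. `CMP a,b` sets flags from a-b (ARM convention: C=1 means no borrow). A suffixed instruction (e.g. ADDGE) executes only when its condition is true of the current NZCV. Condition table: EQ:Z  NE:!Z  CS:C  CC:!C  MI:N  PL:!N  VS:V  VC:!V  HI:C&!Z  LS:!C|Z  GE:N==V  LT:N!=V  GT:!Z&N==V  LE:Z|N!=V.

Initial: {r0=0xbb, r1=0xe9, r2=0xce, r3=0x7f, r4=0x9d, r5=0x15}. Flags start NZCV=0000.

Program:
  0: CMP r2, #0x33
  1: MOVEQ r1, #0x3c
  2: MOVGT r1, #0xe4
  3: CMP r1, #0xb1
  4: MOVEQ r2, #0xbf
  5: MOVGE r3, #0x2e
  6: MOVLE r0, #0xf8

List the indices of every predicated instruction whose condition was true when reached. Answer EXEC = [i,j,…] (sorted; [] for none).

0: ✓ CMP  NZCV=1010
1: · MOVEQ
2: · MOVGT
3: ✓ CMP  NZCV=0010
4: · MOVEQ
5: ✓ MOVGE  r3←0x2e
6: · MOVLE

EXEC = [5]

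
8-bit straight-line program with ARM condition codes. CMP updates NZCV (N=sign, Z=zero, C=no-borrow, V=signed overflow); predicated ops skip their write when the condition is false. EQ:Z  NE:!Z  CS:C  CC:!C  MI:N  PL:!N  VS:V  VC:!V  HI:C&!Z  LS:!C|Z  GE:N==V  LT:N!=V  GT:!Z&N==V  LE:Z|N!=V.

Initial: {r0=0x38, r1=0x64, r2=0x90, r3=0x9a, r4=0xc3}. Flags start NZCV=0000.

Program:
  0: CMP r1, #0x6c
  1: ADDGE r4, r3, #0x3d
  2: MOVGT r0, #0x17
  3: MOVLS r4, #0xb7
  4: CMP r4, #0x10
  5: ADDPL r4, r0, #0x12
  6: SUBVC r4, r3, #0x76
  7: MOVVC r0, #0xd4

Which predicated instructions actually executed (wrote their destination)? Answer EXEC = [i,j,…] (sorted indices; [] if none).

EXEC = [3,6,7]

[0] flags=1000 → (cmp)
[1] flags=1000 GE?F → skip
[2] flags=1000 GT?F → skip
[3] flags=1000 LS?T → r4=0xb7
[4] flags=1010 → (cmp)
[5] flags=1010 PL?F → skip
[6] flags=1010 VC?T → r4=0x24
[7] flags=1010 VC?T → r0=0xd4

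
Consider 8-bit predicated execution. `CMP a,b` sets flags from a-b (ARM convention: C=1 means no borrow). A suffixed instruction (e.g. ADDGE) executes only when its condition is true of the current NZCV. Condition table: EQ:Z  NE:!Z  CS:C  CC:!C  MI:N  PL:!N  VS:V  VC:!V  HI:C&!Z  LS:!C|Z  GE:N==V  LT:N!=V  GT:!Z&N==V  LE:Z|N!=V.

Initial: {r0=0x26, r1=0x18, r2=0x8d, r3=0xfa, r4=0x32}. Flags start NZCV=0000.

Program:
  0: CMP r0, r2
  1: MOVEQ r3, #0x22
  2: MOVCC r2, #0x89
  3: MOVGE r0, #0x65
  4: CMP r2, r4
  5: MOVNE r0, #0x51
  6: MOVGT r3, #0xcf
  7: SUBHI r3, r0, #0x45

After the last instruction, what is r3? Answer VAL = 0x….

0: ✓ CMP  NZCV=1001
1: · MOVEQ
2: ✓ MOVCC  r2←0x89
3: ✓ MOVGE  r0←0x65
4: ✓ CMP  NZCV=0011
5: ✓ MOVNE  r0←0x51
6: · MOVGT
7: ✓ SUBHI  r3←0x0c

VAL = 0x0c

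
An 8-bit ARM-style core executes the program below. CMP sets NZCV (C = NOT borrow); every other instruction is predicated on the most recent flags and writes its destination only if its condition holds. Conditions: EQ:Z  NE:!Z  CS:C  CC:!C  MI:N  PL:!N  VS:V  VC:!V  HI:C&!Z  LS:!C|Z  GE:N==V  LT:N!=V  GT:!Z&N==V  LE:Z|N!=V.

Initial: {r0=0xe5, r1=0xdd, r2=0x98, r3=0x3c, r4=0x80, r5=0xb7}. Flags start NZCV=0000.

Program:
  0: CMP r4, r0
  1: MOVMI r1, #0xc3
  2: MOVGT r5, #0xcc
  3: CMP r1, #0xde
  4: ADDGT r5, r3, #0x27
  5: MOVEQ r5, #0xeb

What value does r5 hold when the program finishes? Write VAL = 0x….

[0] flags=1000 → (cmp)
[1] flags=1000 MI?T → r1=0xc3
[2] flags=1000 GT?F → skip
[3] flags=1000 → (cmp)
[4] flags=1000 GT?F → skip
[5] flags=1000 EQ?F → skip

VAL = 0xb7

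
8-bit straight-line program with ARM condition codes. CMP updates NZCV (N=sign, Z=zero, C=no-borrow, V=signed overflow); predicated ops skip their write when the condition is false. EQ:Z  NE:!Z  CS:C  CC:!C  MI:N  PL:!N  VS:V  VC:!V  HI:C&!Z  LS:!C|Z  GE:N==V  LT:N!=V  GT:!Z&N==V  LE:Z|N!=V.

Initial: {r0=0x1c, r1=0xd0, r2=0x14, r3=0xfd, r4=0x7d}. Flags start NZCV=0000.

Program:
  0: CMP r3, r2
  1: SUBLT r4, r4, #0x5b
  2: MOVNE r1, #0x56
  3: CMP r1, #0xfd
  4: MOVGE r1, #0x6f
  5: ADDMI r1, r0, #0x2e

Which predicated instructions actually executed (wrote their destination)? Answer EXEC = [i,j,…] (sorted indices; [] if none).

EXEC = [1,2,4]

0: ✓ CMP  NZCV=1010
1: ✓ SUBLT  r4←0x22
2: ✓ MOVNE  r1←0x56
3: ✓ CMP  NZCV=0000
4: ✓ MOVGE  r1←0x6f
5: · ADDMI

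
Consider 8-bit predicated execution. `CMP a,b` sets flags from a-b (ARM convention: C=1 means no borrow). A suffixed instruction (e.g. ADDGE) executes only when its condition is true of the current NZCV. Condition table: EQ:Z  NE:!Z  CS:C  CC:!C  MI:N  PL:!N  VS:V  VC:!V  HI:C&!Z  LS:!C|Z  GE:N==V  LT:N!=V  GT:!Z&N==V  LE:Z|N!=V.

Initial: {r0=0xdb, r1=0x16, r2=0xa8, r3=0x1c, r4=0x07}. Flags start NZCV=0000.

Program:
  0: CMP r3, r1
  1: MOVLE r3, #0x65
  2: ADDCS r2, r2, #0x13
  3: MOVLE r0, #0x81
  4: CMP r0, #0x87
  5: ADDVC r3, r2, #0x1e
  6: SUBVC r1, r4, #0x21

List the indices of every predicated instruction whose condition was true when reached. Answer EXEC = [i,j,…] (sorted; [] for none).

[0] flags=0010 → (cmp)
[1] flags=0010 LE?F → skip
[2] flags=0010 CS?T → r2=0xbb
[3] flags=0010 LE?F → skip
[4] flags=0010 → (cmp)
[5] flags=0010 VC?T → r3=0xd9
[6] flags=0010 VC?T → r1=0xe6

EXEC = [2,5,6]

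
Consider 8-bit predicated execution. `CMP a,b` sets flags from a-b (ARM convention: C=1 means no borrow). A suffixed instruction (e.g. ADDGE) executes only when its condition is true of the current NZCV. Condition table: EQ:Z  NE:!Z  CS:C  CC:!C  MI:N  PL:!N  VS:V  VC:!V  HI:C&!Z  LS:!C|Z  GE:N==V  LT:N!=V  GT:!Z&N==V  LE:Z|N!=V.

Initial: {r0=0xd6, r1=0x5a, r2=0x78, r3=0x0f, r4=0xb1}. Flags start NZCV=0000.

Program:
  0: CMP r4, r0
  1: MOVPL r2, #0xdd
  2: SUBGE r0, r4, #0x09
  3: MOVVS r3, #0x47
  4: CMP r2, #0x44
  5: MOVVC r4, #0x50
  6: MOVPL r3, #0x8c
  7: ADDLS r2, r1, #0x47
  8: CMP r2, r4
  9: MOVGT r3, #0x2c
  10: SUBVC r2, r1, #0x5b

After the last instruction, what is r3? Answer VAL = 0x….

0: ✓ CMP  NZCV=1000
1: · MOVPL
2: · SUBGE
3: · MOVVS
4: ✓ CMP  NZCV=0010
5: ✓ MOVVC  r4←0x50
6: ✓ MOVPL  r3←0x8c
7: · ADDLS
8: ✓ CMP  NZCV=0010
9: ✓ MOVGT  r3←0x2c
10: ✓ SUBVC  r2←0xff

VAL = 0x2c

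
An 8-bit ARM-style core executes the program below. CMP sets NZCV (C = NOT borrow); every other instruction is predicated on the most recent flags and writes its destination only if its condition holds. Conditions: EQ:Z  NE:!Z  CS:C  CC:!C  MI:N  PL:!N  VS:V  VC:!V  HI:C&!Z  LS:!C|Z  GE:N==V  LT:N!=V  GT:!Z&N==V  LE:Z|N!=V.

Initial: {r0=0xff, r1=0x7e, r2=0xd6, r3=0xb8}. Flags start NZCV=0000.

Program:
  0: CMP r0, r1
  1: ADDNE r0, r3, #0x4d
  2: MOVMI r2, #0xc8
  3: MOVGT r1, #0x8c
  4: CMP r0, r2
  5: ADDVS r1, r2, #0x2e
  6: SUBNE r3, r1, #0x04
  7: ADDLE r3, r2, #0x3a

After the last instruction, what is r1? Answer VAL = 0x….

VAL = 0x7e

[0] flags=1010 → (cmp)
[1] flags=1010 NE?T → r0=0x05
[2] flags=1010 MI?T → r2=0xc8
[3] flags=1010 GT?F → skip
[4] flags=0000 → (cmp)
[5] flags=0000 VS?F → skip
[6] flags=0000 NE?T → r3=0x7a
[7] flags=0000 LE?F → skip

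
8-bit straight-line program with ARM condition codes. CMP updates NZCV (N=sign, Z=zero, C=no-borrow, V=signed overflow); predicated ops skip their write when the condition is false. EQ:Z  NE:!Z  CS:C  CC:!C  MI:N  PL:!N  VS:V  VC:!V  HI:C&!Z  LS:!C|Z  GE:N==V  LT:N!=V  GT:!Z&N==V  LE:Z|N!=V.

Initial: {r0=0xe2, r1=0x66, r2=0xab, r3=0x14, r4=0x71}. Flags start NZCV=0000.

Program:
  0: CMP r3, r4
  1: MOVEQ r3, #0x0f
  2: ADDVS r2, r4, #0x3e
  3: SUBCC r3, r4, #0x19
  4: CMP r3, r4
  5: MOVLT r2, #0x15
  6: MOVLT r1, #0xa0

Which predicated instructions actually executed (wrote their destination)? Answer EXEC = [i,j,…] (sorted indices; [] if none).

0: ✓ CMP  NZCV=1000
1: · MOVEQ
2: · ADDVS
3: ✓ SUBCC  r3←0x58
4: ✓ CMP  NZCV=1000
5: ✓ MOVLT  r2←0x15
6: ✓ MOVLT  r1←0xa0

EXEC = [3,5,6]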